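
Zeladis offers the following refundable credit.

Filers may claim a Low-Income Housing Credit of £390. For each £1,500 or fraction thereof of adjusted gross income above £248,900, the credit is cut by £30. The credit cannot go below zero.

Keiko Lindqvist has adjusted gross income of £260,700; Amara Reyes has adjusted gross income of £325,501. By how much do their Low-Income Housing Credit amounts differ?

£150

Keiko (£260,700): Low-Income Housing Credit: income exceeds £248,900 by £11,800, which is 8 full-or-partial £1,500 increments; reduction = 8 × £30 = £240, leaving £150.
Amara (£325,501): Low-Income Housing Credit: income exceeds £248,900 by £76,601 → 52 increments × £30 = £1,560 ≥ base, so the credit is £0.
Difference: |£150 − £0| = £150.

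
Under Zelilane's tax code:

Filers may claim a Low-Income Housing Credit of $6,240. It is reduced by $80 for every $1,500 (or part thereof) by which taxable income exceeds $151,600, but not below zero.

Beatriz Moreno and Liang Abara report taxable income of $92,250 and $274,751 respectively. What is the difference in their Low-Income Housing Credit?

$6,240

Beatriz ($92,250): Low-Income Housing Credit: $92,250 is at or below the $151,600 threshold, so the full $6,240 applies.
Liang ($274,751): Low-Income Housing Credit: income exceeds $151,600 by $123,151 → 83 increments × $80 = $6,640 ≥ base, so the credit is $0.
Difference: |$6,240 − $0| = $6,240.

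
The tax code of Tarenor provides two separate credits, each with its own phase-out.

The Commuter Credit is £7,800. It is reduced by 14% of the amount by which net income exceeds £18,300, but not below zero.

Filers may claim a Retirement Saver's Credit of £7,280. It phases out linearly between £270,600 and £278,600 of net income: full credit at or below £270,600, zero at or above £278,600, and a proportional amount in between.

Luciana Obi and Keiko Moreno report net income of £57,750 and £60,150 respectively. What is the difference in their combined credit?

£336

Luciana (£57,750): Commuter Credit: 14% of the £39,450 excess over £18,300 is £5,523; credit = £7,800 − £5,523 = £2,277. Retirement Saver's Credit: £57,750 is at or below the £270,600 threshold, so the full £7,280 applies. total £2,277 + £7,280 = £9,557
Keiko (£60,150): Commuter Credit: 14% of the £41,850 excess over £18,300 is £5,859; credit = £7,800 − £5,859 = £1,941. Retirement Saver's Credit: £60,150 is at or below the £270,600 threshold, so the full £7,280 applies. total £1,941 + £7,280 = £9,221
Difference: |£9,557 − £9,221| = £336.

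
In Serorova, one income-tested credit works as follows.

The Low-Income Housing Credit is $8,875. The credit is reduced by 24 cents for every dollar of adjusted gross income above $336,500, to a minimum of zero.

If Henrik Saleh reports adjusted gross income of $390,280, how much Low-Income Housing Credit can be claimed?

$0

Low-Income Housing Credit: 24% of the $53,780 excess over $336,500 is $12,907.20 ≥ base, so the credit is $0.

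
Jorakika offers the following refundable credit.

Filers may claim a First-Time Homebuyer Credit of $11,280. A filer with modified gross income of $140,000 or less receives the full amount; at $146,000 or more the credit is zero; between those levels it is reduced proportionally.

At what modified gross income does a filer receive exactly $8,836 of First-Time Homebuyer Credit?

$141,300

$8,836 is 8,836/11,280 of the full $11,280, so 2,444/11,280 of the $6,000 range has been used: income = $140,000 + $6,000 × 2,444/11,280 = $141,300.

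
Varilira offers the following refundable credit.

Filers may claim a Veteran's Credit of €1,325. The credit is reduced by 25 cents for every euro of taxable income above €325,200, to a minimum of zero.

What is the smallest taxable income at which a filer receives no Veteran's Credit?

€330,500

The credit falls by 25% of each euro above €325,200, so it reaches zero when the excess is €1,325 / 25% = €5,300: income = €325,200 + €5,300 = €330,500.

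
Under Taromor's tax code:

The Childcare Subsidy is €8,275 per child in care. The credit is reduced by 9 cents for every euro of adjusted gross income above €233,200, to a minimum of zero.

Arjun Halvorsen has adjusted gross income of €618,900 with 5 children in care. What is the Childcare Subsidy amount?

€6,662

Childcare Subsidy: base = 5 × €8,275 = €41,375. 9% of the €385,700 excess over €233,200 is €34,713; credit = €41,375 − €34,713 = €6,662.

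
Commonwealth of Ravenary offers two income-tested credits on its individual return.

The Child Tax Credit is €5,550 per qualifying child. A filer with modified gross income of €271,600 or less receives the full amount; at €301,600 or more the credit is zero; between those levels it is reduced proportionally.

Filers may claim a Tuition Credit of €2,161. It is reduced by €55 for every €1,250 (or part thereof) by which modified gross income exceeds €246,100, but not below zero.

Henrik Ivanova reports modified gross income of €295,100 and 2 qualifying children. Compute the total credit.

€2,405

Child Tax Credit: base = 2 × €5,550 = €11,100. €295,100 is €23,500 into a €30,000 phase-out range, leaving 6,500/30,000 of the credit: €11,100 × 6,500/30,000 = €2,405.
Tuition Credit: income exceeds €246,100 by €49,000 → 40 increments × €55 = €2,200 ≥ base, so the credit is €0.
Total: €2,405 + €0 = €2,405.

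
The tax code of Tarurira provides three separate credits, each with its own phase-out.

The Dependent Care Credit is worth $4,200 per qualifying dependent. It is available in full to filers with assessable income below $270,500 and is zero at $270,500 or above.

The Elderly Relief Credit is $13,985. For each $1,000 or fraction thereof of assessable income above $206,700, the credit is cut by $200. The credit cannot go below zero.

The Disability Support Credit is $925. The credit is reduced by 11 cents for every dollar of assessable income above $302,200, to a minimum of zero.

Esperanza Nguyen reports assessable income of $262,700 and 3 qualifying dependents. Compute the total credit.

Dependent Care Credit: base = 3 × $4,200 = $12,600. $262,700 is below the $270,500 cutoff, so the full $12,600 applies.
Elderly Relief Credit: income exceeds $206,700 by $56,000, which is 56 full-or-partial $1,000 increments; reduction = 56 × $200 = $11,200, leaving $2,785.
Disability Support Credit: $262,700 is at or below the $302,200 threshold, so the full $925 applies.
Total: $12,600 + $2,785 + $925 = $16,310.

$16,310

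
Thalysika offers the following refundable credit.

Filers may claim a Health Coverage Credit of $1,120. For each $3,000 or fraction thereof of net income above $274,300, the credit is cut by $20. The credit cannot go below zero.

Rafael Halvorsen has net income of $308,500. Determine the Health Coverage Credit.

Health Coverage Credit: income exceeds $274,300 by $34,200, which is 12 full-or-partial $3,000 increments; reduction = 12 × $20 = $240, leaving $880.

$880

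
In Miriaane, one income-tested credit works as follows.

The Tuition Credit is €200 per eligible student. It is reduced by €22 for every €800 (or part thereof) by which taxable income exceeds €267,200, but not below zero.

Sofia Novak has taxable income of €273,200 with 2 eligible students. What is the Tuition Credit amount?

€224

Tuition Credit: base = 2 × €200 = €400. income exceeds €267,200 by €6,000, which is 8 full-or-partial €800 increments; reduction = 8 × €22 = €176, leaving €224.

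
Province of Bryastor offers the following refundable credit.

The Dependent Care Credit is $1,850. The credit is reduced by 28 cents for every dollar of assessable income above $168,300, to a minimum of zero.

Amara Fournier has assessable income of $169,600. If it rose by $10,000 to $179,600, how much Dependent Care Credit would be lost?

$1,486

At $169,600 — 28% of the $1,300 excess over $168,300 is $364; credit = $1,850 − $364 = $1,486.
At $179,600 — 28% of the $11,300 excess over $168,300 is $3,164 ≥ base, so the credit is $0.
Lost: $1,486 − $0 = $1,486.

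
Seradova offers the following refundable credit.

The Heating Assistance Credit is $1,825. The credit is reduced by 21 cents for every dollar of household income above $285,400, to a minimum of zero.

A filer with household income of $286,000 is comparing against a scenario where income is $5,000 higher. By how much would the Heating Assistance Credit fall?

$1,050

At $286,000 — 21% of the $600 excess over $285,400 is $126; credit = $1,825 − $126 = $1,699.
At $291,000 — 21% of the $5,600 excess over $285,400 is $1,176; credit = $1,825 − $1,176 = $649.
Lost: $1,699 − $649 = $1,050.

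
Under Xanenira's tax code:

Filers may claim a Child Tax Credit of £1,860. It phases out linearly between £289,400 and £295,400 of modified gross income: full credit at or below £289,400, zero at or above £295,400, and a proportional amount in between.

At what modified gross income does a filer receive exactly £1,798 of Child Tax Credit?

£1,798 is 1,798/1,860 of the full £1,860, so 62/1,860 of the £6,000 range has been used: income = £289,400 + £6,000 × 62/1,860 = £289,600.

£289,600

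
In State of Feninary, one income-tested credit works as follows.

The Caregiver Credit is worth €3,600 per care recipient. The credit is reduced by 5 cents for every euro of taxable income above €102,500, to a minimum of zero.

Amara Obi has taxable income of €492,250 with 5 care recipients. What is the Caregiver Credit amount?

Caregiver Credit: base = 5 × €3,600 = €18,000. 5% of the €389,750 excess over €102,500 is €19,487.50 ≥ base, so the credit is €0.

€0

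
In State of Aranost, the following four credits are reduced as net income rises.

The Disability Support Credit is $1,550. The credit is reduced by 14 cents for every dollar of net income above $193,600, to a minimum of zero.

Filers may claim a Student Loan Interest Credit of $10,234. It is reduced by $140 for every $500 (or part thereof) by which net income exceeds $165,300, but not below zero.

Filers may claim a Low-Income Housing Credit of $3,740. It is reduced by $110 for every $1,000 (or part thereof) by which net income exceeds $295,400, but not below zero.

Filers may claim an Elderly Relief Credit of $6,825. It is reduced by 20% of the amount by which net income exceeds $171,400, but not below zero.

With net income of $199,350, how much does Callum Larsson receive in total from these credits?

Disability Support Credit: 14% of the $5,750 excess over $193,600 is $805; credit = $1,550 − $805 = $745.
Student Loan Interest Credit: income exceeds $165,300 by $34,050, which is 69 full-or-partial $500 increments; reduction = 69 × $140 = $9,660, leaving $574.
Low-Income Housing Credit: $199,350 is at or below the $295,400 threshold, so the full $3,740 applies.
Elderly Relief Credit: 20% of the $27,950 excess over $171,400 is $5,590; credit = $6,825 − $5,590 = $1,235.
Total: $745 + $574 + $3,740 + $1,235 = $6,294.

$6,294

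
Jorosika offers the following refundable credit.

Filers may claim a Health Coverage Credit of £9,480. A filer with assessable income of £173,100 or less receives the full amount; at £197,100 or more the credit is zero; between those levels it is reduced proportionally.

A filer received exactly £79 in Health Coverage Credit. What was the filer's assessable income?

£196,900

£79 is 79/9,480 of the full £9,480, so 9,401/9,480 of the £24,000 range has been used: income = £173,100 + £24,000 × 9,401/9,480 = £196,900.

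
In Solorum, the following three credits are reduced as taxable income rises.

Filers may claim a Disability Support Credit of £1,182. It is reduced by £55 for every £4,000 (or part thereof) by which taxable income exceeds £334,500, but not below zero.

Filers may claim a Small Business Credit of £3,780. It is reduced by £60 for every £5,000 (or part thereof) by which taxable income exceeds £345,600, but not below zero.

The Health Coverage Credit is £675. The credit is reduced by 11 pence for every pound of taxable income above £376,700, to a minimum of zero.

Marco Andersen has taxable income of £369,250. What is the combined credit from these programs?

Disability Support Credit: income exceeds £334,500 by £34,750, which is 9 full-or-partial £4,000 increments; reduction = 9 × £55 = £495, leaving £687.
Small Business Credit: income exceeds £345,600 by £23,650, which is 5 full-or-partial £5,000 increments; reduction = 5 × £60 = £300, leaving £3,480.
Health Coverage Credit: £369,250 is at or below the £376,700 threshold, so the full £675 applies.
Total: £687 + £3,480 + £675 = £4,842.

£4,842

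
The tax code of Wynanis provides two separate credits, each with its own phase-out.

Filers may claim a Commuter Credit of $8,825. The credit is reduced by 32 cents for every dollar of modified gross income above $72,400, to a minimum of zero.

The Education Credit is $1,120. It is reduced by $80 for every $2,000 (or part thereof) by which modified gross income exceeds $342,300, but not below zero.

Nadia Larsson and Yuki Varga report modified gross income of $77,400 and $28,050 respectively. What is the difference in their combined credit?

Nadia ($77,400): Commuter Credit: 32% of the $5,000 excess over $72,400 is $1,600; credit = $8,825 − $1,600 = $7,225. Education Credit: $77,400 is at or below the $342,300 threshold, so the full $1,120 applies. total $7,225 + $1,120 = $8,345
Yuki ($28,050): Commuter Credit: $28,050 is at or below the $72,400 threshold, so the full $8,825 applies. Education Credit: $28,050 is at or below the $342,300 threshold, so the full $1,120 applies. total $8,825 + $1,120 = $9,945
Difference: |$8,345 − $9,945| = $1,600.

$1,600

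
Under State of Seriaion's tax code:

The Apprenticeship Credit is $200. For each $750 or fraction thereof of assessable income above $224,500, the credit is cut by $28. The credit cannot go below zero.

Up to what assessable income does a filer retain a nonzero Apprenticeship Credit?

$229,750

After 7 increments the reduction is 7 × $28 = $196, leaving $4; one more increment wipes it out. Increment 7 ends at excess 7 × $750 = $5,250, so the highest qualifying income is $224,500 + $5,250 = $229,750.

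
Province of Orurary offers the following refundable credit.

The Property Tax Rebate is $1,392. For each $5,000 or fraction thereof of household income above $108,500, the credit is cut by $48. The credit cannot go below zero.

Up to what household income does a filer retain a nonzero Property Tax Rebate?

$248,500

After 28 increments the reduction is 28 × $48 = $1,344, leaving $48; one more increment wipes it out. Increment 28 ends at excess 28 × $5,000 = $140,000, so the highest qualifying income is $108,500 + $140,000 = $248,500.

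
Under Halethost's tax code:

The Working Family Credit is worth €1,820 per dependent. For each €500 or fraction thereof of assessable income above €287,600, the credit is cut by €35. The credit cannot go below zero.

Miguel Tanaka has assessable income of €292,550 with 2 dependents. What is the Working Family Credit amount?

Working Family Credit: base = 2 × €1,820 = €3,640. income exceeds €287,600 by €4,950, which is 10 full-or-partial €500 increments; reduction = 10 × €35 = €350, leaving €3,290.

€3,290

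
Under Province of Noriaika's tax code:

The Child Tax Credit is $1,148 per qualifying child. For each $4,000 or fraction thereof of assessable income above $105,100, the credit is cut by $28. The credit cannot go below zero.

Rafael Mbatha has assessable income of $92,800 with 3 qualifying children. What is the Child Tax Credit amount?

$3,444

Child Tax Credit: base = 3 × $1,148 = $3,444. $92,800 is at or below the $105,100 threshold, so the full $3,444 applies.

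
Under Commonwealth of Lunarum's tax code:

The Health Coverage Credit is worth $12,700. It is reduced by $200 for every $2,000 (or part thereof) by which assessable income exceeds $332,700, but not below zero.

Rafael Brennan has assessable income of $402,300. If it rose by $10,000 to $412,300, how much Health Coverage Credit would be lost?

$1,000

At $402,300 — income exceeds $332,700 by $69,600, which is 35 full-or-partial $2,000 increments; reduction = 35 × $200 = $7,000, leaving $5,700.
At $412,300 — income exceeds $332,700 by $79,600, which is 40 full-or-partial $2,000 increments; reduction = 40 × $200 = $8,000, leaving $4,700.
Lost: $5,700 − $4,700 = $1,000.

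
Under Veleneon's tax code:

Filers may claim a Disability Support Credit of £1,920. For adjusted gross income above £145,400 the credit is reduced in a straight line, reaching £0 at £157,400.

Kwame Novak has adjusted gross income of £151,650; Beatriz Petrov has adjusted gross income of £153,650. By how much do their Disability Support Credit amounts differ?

£320

Kwame (£151,650): Disability Support Credit: £151,650 is £6,250 into a £12,000 phase-out range, leaving 5,750/12,000 of the credit: £1,920 × 5,750/12,000 = £920.
Beatriz (£153,650): Disability Support Credit: £153,650 is £8,250 into a £12,000 phase-out range, leaving 3,750/12,000 of the credit: £1,920 × 3,750/12,000 = £600.
Difference: |£920 − £600| = £320.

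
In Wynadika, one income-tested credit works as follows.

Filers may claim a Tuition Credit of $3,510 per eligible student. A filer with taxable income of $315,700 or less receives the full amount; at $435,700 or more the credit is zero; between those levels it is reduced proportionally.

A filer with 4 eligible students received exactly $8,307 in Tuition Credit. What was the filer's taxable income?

$364,700

Full credit = 4 × $3,510 = $14,040.
$8,307 is 8,307/14,040 of the full $14,040, so 5,733/14,040 of the $120,000 range has been used: income = $315,700 + $120,000 × 5,733/14,040 = $364,700.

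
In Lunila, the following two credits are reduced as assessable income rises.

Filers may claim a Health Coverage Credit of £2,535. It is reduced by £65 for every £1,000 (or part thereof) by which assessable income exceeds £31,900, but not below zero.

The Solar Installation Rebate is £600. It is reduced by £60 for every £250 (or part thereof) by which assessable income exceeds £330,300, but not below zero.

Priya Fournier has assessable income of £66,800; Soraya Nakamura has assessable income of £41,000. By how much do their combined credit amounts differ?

Priya (£66,800): Health Coverage Credit: income exceeds £31,900 by £34,900, which is 35 full-or-partial £1,000 increments; reduction = 35 × £65 = £2,275, leaving £260. Solar Installation Rebate: £66,800 is at or below the £330,300 threshold, so the full £600 applies. total £260 + £600 = £860
Soraya (£41,000): Health Coverage Credit: income exceeds £31,900 by £9,100, which is 10 full-or-partial £1,000 increments; reduction = 10 × £65 = £650, leaving £1,885. Solar Installation Rebate: £41,000 is at or below the £330,300 threshold, so the full £600 applies. total £1,885 + £600 = £2,485
Difference: |£860 − £2,485| = £1,625.

£1,625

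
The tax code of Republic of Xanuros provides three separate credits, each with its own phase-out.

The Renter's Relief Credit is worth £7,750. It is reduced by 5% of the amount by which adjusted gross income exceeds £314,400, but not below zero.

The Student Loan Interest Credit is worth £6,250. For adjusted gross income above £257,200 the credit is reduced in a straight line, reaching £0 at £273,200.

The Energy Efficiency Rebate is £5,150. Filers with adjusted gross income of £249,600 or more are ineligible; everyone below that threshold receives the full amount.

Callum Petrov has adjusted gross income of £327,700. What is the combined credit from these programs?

£7,085

Renter's Relief Credit: 5% of the £13,300 excess over £314,400 is £665; credit = £7,750 − £665 = £7,085.
Student Loan Interest Credit: £327,700 is at or above £273,200, so the credit is £0.
Energy Efficiency Rebate: £327,700 meets or exceeds the £249,600 cutoff, so the credit is £0.
Total: £7,085 + £0 + £0 = £7,085.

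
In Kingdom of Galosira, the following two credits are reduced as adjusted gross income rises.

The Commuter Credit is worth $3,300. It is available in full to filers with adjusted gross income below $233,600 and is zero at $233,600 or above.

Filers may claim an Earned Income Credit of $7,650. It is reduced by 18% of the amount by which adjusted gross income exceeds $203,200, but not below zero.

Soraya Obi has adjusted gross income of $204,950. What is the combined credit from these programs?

Commuter Credit: $204,950 is below the $233,600 cutoff, so the full $3,300 applies.
Earned Income Credit: 18% of the $1,750 excess over $203,200 is $315; credit = $7,650 − $315 = $7,335.
Total: $3,300 + $7,335 = $10,635.

$10,635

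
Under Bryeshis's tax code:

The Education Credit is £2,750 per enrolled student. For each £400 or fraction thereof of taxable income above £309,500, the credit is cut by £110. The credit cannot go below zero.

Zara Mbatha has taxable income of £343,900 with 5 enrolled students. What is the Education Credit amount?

£4,290

Education Credit: base = 5 × £2,750 = £13,750. income exceeds £309,500 by £34,400, which is 86 full-or-partial £400 increments; reduction = 86 × £110 = £9,460, leaving £4,290.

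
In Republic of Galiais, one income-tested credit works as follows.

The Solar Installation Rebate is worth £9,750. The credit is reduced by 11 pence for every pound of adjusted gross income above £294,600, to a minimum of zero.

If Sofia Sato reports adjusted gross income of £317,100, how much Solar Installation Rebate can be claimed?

£7,275

Solar Installation Rebate: 11% of the £22,500 excess over £294,600 is £2,475; credit = £9,750 − £2,475 = £7,275.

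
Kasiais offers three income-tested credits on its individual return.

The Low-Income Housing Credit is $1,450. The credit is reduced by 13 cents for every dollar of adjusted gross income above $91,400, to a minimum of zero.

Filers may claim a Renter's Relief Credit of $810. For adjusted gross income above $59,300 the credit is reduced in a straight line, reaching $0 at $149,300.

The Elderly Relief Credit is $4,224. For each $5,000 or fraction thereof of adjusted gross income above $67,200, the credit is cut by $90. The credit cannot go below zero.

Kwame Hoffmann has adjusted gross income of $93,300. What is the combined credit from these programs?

$5,391

Low-Income Housing Credit: 13% of the $1,900 excess over $91,400 is $247; credit = $1,450 − $247 = $1,203.
Renter's Relief Credit: $93,300 is $34,000 into a $90,000 phase-out range, leaving 56,000/90,000 of the credit: $810 × 56,000/90,000 = $504.
Elderly Relief Credit: income exceeds $67,200 by $26,100, which is 6 full-or-partial $5,000 increments; reduction = 6 × $90 = $540, leaving $3,684.
Total: $1,203 + $504 + $3,684 = $5,391.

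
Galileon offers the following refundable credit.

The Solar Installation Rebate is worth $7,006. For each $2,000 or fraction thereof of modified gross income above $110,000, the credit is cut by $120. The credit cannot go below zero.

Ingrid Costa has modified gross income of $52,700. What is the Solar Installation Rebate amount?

Solar Installation Rebate: $52,700 is at or below the $110,000 threshold, so the full $7,006 applies.

$7,006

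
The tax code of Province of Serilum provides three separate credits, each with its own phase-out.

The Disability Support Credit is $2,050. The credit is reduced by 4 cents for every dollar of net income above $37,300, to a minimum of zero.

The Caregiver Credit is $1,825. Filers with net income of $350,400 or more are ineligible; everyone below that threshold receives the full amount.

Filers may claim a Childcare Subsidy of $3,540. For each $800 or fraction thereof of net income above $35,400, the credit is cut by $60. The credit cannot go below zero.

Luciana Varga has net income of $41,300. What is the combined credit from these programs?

$6,775

Disability Support Credit: 4% of the $4,000 excess over $37,300 is $160; credit = $2,050 − $160 = $1,890.
Caregiver Credit: $41,300 is below the $350,400 cutoff, so the full $1,825 applies.
Childcare Subsidy: income exceeds $35,400 by $5,900, which is 8 full-or-partial $800 increments; reduction = 8 × $60 = $480, leaving $3,060.
Total: $1,890 + $1,825 + $3,060 = $6,775.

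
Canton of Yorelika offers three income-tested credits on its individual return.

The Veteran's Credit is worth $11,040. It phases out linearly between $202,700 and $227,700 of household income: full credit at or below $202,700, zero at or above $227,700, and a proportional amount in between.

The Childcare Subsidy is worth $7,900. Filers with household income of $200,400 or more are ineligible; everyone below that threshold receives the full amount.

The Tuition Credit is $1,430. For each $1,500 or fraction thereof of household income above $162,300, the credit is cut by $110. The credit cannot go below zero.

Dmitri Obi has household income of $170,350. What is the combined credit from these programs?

$19,710

Veteran's Credit: $170,350 is at or below the $202,700 threshold, so the full $11,040 applies.
Childcare Subsidy: $170,350 is below the $200,400 cutoff, so the full $7,900 applies.
Tuition Credit: income exceeds $162,300 by $8,050, which is 6 full-or-partial $1,500 increments; reduction = 6 × $110 = $660, leaving $770.
Total: $11,040 + $7,900 + $770 = $19,710.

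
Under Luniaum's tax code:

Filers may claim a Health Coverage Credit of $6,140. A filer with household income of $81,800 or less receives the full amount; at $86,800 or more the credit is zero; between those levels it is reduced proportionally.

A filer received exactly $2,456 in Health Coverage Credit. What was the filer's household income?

$84,800

$2,456 is 2,456/6,140 of the full $6,140, so 3,684/6,140 of the $5,000 range has been used: income = $81,800 + $5,000 × 3,684/6,140 = $84,800.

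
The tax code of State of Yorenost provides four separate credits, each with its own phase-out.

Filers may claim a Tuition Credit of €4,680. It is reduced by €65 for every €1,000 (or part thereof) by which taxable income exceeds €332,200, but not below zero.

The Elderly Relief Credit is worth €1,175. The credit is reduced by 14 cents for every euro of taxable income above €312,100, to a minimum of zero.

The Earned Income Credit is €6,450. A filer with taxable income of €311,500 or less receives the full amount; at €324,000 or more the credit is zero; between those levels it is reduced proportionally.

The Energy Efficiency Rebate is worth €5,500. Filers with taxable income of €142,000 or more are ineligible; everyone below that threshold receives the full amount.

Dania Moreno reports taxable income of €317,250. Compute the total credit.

Tuition Credit: €317,250 is at or below the €332,200 threshold, so the full €4,680 applies.
Elderly Relief Credit: 14% of the €5,150 excess over €312,100 is €721; credit = €1,175 − €721 = €454.
Earned Income Credit: €317,250 is €5,750 into a €12,500 phase-out range, leaving 6,750/12,500 of the credit: €6,450 × 6,750/12,500 = €3,483.
Energy Efficiency Rebate: €317,250 meets or exceeds the €142,000 cutoff, so the credit is €0.
Total: €4,680 + €454 + €3,483 + €0 = €8,617.

€8,617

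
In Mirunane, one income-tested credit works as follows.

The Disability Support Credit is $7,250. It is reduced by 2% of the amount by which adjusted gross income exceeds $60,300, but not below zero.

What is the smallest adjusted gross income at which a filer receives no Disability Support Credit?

$422,800

The credit falls by 2% of each dollar above $60,300, so it reaches zero when the excess is $7,250 / 2% = $362,500: income = $60,300 + $362,500 = $422,800.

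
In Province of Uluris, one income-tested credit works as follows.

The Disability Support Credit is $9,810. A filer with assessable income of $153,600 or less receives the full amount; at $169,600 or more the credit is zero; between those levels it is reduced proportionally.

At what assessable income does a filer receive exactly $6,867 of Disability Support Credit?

$158,400

$6,867 is 6,867/9,810 of the full $9,810, so 2,943/9,810 of the $16,000 range has been used: income = $153,600 + $16,000 × 2,943/9,810 = $158,400.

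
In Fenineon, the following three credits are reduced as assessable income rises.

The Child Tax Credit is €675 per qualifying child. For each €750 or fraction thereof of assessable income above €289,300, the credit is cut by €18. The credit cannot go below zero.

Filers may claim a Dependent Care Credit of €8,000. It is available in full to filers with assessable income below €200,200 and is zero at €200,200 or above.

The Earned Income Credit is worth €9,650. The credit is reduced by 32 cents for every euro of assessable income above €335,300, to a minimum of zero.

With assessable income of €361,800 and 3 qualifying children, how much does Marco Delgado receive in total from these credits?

Child Tax Credit: base = 3 × €675 = €2,025. income exceeds €289,300 by €72,500, which is 97 full-or-partial €750 increments; reduction = 97 × €18 = €1,746, leaving €279.
Dependent Care Credit: €361,800 meets or exceeds the €200,200 cutoff, so the credit is €0.
Earned Income Credit: 32% of the €26,500 excess over €335,300 is €8,480; credit = €9,650 − €8,480 = €1,170.
Total: €279 + €0 + €1,170 = €1,449.

€1,449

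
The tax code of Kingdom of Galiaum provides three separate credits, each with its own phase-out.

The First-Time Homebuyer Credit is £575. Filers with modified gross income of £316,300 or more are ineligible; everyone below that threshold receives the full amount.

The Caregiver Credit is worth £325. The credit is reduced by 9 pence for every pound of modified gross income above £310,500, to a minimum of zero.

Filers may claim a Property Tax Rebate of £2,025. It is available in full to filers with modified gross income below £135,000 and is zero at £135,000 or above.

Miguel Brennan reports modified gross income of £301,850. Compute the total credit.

First-Time Homebuyer Credit: £301,850 is below the £316,300 cutoff, so the full £575 applies.
Caregiver Credit: £301,850 is at or below the £310,500 threshold, so the full £325 applies.
Property Tax Rebate: £301,850 meets or exceeds the £135,000 cutoff, so the credit is £0.
Total: £575 + £325 + £0 = £900.

£900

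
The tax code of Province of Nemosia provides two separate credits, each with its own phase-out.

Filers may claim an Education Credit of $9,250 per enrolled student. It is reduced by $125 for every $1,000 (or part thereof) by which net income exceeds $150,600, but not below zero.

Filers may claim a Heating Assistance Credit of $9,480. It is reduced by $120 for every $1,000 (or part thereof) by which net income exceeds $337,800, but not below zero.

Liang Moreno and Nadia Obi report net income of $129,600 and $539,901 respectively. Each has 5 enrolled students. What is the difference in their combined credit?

$55,730

Liang ($129,600): Education Credit: base = 5 × $9,250 = $46,250. $129,600 is at or below the $150,600 threshold, so the full $46,250 applies. Heating Assistance Credit: $129,600 is at or below the $337,800 threshold, so the full $9,480 applies. total $46,250 + $9,480 = $55,730
Nadia ($539,901): Education Credit: base = 5 × $9,250 = $46,250. income exceeds $150,600 by $389,301 → 390 increments × $125 = $48,750 ≥ base, so the credit is $0. Heating Assistance Credit: income exceeds $337,800 by $202,101 → 203 increments × $120 = $24,360 ≥ base, so the credit is $0. total $0 + $0 = $0
Difference: |$55,730 − $0| = $55,730.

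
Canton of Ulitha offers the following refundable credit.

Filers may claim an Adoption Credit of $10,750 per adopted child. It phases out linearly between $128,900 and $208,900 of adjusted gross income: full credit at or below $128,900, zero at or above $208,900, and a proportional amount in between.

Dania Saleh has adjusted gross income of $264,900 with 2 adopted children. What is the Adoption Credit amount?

$0

Adoption Credit: base = 2 × $10,750 = $21,500. $264,900 is at or above $208,900, so the credit is $0.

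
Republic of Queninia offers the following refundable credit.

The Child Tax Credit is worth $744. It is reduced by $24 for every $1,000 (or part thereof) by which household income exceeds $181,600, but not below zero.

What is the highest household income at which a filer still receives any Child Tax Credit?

After 30 increments the reduction is 30 × $24 = $720, leaving $24; one more increment wipes it out. Increment 30 ends at excess 30 × $1,000 = $30,000, so the highest qualifying income is $181,600 + $30,000 = $211,600.

$211,600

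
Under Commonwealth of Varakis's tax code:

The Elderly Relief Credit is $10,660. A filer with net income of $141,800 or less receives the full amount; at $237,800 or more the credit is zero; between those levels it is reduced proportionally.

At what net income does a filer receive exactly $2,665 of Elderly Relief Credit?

$213,800

$2,665 is 2,665/10,660 of the full $10,660, so 7,995/10,660 of the $96,000 range has been used: income = $141,800 + $96,000 × 7,995/10,660 = $213,800.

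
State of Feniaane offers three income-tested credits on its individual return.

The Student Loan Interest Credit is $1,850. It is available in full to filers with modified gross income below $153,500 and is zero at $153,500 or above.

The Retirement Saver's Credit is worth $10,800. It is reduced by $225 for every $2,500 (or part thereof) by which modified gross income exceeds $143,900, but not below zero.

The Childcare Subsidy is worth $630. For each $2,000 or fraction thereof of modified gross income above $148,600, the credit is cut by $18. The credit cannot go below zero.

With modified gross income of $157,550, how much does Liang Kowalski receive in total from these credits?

Student Loan Interest Credit: $157,550 meets or exceeds the $153,500 cutoff, so the credit is $0.
Retirement Saver's Credit: income exceeds $143,900 by $13,650, which is 6 full-or-partial $2,500 increments; reduction = 6 × $225 = $1,350, leaving $9,450.
Childcare Subsidy: income exceeds $148,600 by $8,950, which is 5 full-or-partial $2,000 increments; reduction = 5 × $18 = $90, leaving $540.
Total: $0 + $9,450 + $540 = $9,990.

$9,990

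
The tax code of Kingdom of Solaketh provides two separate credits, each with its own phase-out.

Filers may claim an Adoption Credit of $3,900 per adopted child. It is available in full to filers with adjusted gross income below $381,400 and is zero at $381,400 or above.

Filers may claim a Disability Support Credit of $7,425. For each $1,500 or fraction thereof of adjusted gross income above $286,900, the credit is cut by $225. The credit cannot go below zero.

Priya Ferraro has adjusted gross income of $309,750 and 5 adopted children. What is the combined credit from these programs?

$23,325

Adoption Credit: base = 5 × $3,900 = $19,500. $309,750 is below the $381,400 cutoff, so the full $19,500 applies.
Disability Support Credit: income exceeds $286,900 by $22,850, which is 16 full-or-partial $1,500 increments; reduction = 16 × $225 = $3,600, leaving $3,825.
Total: $19,500 + $3,825 = $23,325.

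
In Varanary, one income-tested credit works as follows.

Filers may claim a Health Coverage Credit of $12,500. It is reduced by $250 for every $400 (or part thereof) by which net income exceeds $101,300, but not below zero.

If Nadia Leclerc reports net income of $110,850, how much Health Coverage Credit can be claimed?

Health Coverage Credit: income exceeds $101,300 by $9,550, which is 24 full-or-partial $400 increments; reduction = 24 × $250 = $6,000, leaving $6,500.

$6,500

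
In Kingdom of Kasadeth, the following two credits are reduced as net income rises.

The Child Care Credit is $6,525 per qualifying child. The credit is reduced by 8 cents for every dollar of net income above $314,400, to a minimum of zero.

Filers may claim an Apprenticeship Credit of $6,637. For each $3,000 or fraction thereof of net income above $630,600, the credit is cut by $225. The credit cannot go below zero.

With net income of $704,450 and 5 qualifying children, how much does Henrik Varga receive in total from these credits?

Child Care Credit: base = 5 × $6,525 = $32,625. 8% of the $390,050 excess over $314,400 is $31,204; credit = $32,625 − $31,204 = $1,421.
Apprenticeship Credit: income exceeds $630,600 by $73,850, which is 25 full-or-partial $3,000 increments; reduction = 25 × $225 = $5,625, leaving $1,012.
Total: $1,421 + $1,012 = $2,433.

$2,433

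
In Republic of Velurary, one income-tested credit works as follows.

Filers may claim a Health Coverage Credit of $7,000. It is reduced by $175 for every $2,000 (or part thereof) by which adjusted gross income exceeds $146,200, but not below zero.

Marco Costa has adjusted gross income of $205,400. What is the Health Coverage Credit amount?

$1,750

Health Coverage Credit: income exceeds $146,200 by $59,200, which is 30 full-or-partial $2,000 increments; reduction = 30 × $175 = $5,250, leaving $1,750.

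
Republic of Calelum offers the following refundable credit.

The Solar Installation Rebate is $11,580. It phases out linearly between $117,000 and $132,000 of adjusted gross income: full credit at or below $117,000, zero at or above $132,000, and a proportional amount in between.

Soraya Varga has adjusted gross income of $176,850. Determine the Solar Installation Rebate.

$0

Solar Installation Rebate: $176,850 is at or above $132,000, so the credit is $0.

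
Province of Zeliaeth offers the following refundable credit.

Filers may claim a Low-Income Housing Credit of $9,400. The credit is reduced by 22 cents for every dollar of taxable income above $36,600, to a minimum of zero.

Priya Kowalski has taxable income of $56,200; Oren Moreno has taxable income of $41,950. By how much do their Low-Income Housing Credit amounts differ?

Priya ($56,200): Low-Income Housing Credit: 22% of the $19,600 excess over $36,600 is $4,312; credit = $9,400 − $4,312 = $5,088.
Oren ($41,950): Low-Income Housing Credit: 22% of the $5,350 excess over $36,600 is $1,177; credit = $9,400 − $1,177 = $8,223.
Difference: |$5,088 − $8,223| = $3,135.

$3,135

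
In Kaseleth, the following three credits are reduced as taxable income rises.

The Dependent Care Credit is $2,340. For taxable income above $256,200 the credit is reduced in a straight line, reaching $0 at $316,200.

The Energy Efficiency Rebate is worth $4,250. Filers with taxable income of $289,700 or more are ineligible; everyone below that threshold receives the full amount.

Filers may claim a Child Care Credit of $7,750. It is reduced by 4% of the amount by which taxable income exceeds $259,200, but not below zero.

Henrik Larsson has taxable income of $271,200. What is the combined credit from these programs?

$13,275

Dependent Care Credit: $271,200 is $15,000 into a $60,000 phase-out range, leaving 45,000/60,000 of the credit: $2,340 × 45,000/60,000 = $1,755.
Energy Efficiency Rebate: $271,200 is below the $289,700 cutoff, so the full $4,250 applies.
Child Care Credit: 4% of the $12,000 excess over $259,200 is $480; credit = $7,750 − $480 = $7,270.
Total: $1,755 + $4,250 + $7,270 = $13,275.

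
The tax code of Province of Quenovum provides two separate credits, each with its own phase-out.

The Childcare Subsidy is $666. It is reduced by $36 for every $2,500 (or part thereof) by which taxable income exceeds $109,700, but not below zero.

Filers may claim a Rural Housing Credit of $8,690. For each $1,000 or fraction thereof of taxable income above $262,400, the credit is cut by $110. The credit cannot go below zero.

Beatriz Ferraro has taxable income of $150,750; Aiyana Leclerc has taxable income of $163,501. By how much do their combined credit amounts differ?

Beatriz ($150,750): Childcare Subsidy: income exceeds $109,700 by $41,050, which is 17 full-or-partial $2,500 increments; reduction = 17 × $36 = $612, leaving $54. Rural Housing Credit: $150,750 is at or below the $262,400 threshold, so the full $8,690 applies. total $54 + $8,690 = $8,744
Aiyana ($163,501): Childcare Subsidy: income exceeds $109,700 by $53,801 → 22 increments × $36 = $792 ≥ base, so the credit is $0. Rural Housing Credit: $163,501 is at or below the $262,400 threshold, so the full $8,690 applies. total $0 + $8,690 = $8,690
Difference: |$8,744 − $8,690| = $54.

$54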